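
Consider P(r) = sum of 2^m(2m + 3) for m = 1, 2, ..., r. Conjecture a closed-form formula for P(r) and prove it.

P(r) = 2·2^r(2r + 1) - 2

We claim P(r) = 2·2^r(2r + 1) - 2 for all r ≥ 1.
When r = 1: P(1) = 10, and the closed form gives 10. They agree.
Inductive step: assume the claim holds for r = m, so P(m) = 2·2^m(2m + 1) - 2.
Then P(m+1) = P(m) + (2^(m + 1)(2m + 5)) = (2·2^m(2m + 1) - 2) + (2^(m + 1)(2m + 5)).
Simplifying, P(m+1) = 8·2^m·m + 12·2^m - 2 = 2·2^(m+1)(2(m+1) + 1) - 2,
which is the closed form with r = m+1.
By the principle of mathematical induction, the result holds for all r ≥ 1.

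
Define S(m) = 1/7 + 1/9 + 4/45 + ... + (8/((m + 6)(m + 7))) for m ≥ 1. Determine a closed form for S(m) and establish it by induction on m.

We claim S(m) = 8m/(7(m + 7)) for all m ≥ 1.
When m = 1: S(1) = 1/7, and the closed form gives 1/7. They agree.
For the inductive step, assume it holds for an arbitrary i ≥ 1, so S(i) = 8i/(7(i + 7)).
Then S(i+1) = S(i) + (8/((i + 7)(i + 8))) = (8i/(7(i + 7))) + (8/((i + 7)(i + 8))).
Simplifying, S(i+1) = 8(i + 1)/(7(i + 8)) = 8(i+1)/(7((i+1) + 7)),
which is the closed form with m = i+1.
Hence, by induction on m, the claim holds for every m ≥ 1.

S(m) = 8m/(7(m + 7))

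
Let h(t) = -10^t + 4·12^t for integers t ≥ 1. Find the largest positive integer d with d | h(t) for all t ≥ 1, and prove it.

d = 2

Computing the first values: h(1) = 38 and h(2) = 476; gcd(38, 476) = 2, so d ≤ 2.
We prove 2 | -10^t + 4·12^t for all t ≥ 1 by induction on t.
For the base case t = 1: h(1) = 38 = 2·(19), so 2 | h(1).
Suppose the result is true for t = m, i.e. 2 | h(m). Then
h(m+1) − 12·h(m) = (-10^(m+1) + 4·12^(m+1)) − 12·(-10^m + 4·12^m) = (-1)·10^m·(10 − 12) = (2)·10^m. Since 2 | h(m) by the inductive hypothesis, 2 | 12·h(m); and 2 | 2 since 2 = 2·1. Therefore 2 | h(m+1).
By induction, the statement is established for all t ≥ 1.
Therefore the largest such d is 2.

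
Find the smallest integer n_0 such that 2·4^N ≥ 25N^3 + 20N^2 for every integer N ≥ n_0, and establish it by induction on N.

At N = 5: 2048 < 3625, so the inequality fails and n_0 ≥ 6. We prove 2·4^N ≥ 25N^3 + 20N^2 for all N ≥ 6.
For the base case N = 6: 2·4^N = 8192 and 25N^3 + 20N^2 = 6120, so 8192 ≥ 6120.
For the inductive step, assume it holds for an arbitrary r ≥ 6, so 2·4^r ≥ 25r^3 + 20r^2.
Then 2·4^(r + 1) = 4·(2·4^r) ≥ 4·(25r^3 + 20r^2).
Also, for r ≥ 6 we have 4·(25r^3 + 20r^2) ≥ 25(r+1)^3 + 20(r+1)^2, since 4·(25r^3 + 20r^2) − (25(r+1)^3 + 20(r+1)^2) = 75r^3 - 15r^2 - 115r - 45, which is nonnegative for all r ≥ 6.
Combining, 2·4^(r + 1) ≥ 25(r+1)^3 + 20(r+1)^2.
By induction, the statement is established for all N ≥ 6.
Hence the smallest such n_0 is 6.

n_0 = 6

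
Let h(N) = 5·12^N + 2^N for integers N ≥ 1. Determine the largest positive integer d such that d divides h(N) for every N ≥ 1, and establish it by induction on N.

d = 2

Computing the first values: h(1) = 62 and h(2) = 724; gcd(62, 724) = 2, so d ≤ 2.
We prove 2 | 5·12^N + 2^N for all N ≥ 1 by induction on N.
Base step (N = 1): h(1) = 62 = 2·(31), so 2 | h(1).
Inductive step: assume the claim holds for N = p, i.e. 2 | h(p). Then
h(p+1) − 12·h(p) = (5·12^(p+1) + 2^(p+1)) − 12·(5·12^p + 2^p) = (1)·2^p·(2 − 12) = (-10)·2^p. Since 2 | h(p) by the inductive hypothesis, 2 | 12·h(p); and 2 | -10 since -10 = 2·-5. Therefore 2 | h(p+1).
This completes the induction.
Therefore the largest such d is 2.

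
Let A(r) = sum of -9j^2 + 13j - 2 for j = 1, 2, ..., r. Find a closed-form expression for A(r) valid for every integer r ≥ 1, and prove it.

A(r) = -r(3r^2 - 2r - 3)

We claim A(r) = -r(3r^2 - 2r - 3) for all r ≥ 1.
Base case (r = 1): A(1) = 2, and the closed form gives 2. They agree.
Inductive step: suppose the statement holds for some j ≥ 1, so A(j) = j(-3j^2 + 2j + 3).
Then A(j+1) = A(j) + (-9j^2 - 5j + 2) = (j(-3j^2 + 2j + 3)) + (-9j^2 - 5j + 2).
Simplifying, A(j+1) = -(j + 1)(3j^2 + 4j - 2) = -(j+1)(3(j+1)^2 - 2(j+1) - 3),
which is the closed form with r = j+1.
This completes the induction.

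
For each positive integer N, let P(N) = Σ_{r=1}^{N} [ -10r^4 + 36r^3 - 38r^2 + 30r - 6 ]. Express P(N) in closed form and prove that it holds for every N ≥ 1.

P(N) = -N(2N^4 - 4N^3 - 2N^2 - 5N - 3)

We claim P(N) = -N(2N^4 - 4N^3 - 2N^2 - 5N - 3) for all N ≥ 1.
Base step (N = 1): P(1) = 12, and the closed form gives 12. They agree.
Inductive step: assume the claim holds for N = r, so P(r) = r(-2r^4 + 4r^3 + 2r^2 + 5r + 3).
Then P(r+1) = P(r) + (-10r^4 - 4r^3 + 10r^2 + 22r + 12) = (r(-2r^4 + 4r^3 + 2r^2 + 5r + 3)) + (-10r^4 - 4r^3 + 10r^2 + 22r + 12).
Simplifying, P(r+1) = -(r + 1)(2r^4 + 4r^3 - 2r^2 - 13r - 12) = -(r+1)(2(r+1)^4 - 4(r+1)^3 - 2(r+1)^2 - 5(r+1) - 3),
which is the closed form with N = r+1.
Hence, by induction on N, the claim holds for every N ≥ 1.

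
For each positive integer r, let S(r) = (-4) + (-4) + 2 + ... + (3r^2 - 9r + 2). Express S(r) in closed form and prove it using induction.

S(r) = r(r^2 - 3r - 2)

We claim S(r) = r(r^2 - 3r - 2) for all r ≥ 1.
Base step (r = 1): S(1) = -4, and the closed form gives -4. They agree.
For the inductive step, assume it holds for an arbitrary k ≥ 1, so S(k) = k(k^2 - 3k - 2).
Then S(k+1) = S(k) + (3k^2 - 3k - 4) = (k(k^2 - 3k - 2)) + (3k^2 - 3k - 4).
Simplifying, S(k+1) = (k + 1)(k^2 - k - 4) = (k+1)((k+1)^2 - 3(k+1) - 2),
which is the closed form with r = k+1.
By the principle of mathematical induction, the result holds for all r ≥ 1.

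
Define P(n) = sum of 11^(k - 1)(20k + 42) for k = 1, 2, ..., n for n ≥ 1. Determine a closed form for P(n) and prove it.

We claim P(n) = 2·11^n(n + 2) - 4 for all n ≥ 1.
Base case (n = 1): P(1) = 62, and the closed form gives 62. They agree.
For the inductive step, assume it holds for an arbitrary k ≥ 1, so P(k) = 2·11^k(k + 2) - 4.
Then P(k+1) = P(k) + (11^k(20k + 62)) = (2·11^k(k + 2) - 4) + (11^k(20k + 62)).
Simplifying, P(k+1) = 22·11^k·k + 66·11^k - 4 = 2·11^(k+1)((k+1) + 2) - 4,
which is the closed form with n = k+1.
This completes the induction.

P(n) = 2·11^n(n + 2) - 4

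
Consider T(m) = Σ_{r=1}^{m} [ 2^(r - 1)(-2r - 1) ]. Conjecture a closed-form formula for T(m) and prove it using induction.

T(m) = 2^m(-2m + 1) - 1

We claim T(m) = 2^m(-2m + 1) - 1 for all m ≥ 1.
Base step (m = 1): T(1) = -3, and the closed form gives -3. They agree.
Inductive step: assume the claim holds for m = r, so T(r) = 2^r(-2r + 1) - 1.
Then T(r+1) = T(r) + (2^r(-2r - 3)) = (2^r(-2r + 1) - 1) + (2^r(-2r - 3)).
Simplifying, T(r+1) = -4·2^r·r - 2·2^r - 1 = 2^(r+1)(-2(r+1) + 1) - 1,
which is the closed form with m = r+1.
Hence, by induction on m, the claim holds for every m ≥ 1.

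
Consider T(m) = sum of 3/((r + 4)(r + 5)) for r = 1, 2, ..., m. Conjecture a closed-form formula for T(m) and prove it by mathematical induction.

T(m) = 3m/(5(m + 5))

We claim T(m) = 3m/(5(m + 5)) for all m ≥ 1.
Base step (m = 1): T(1) = 1/10, and the closed form gives 1/10. They agree.
Inductive step: assume the claim holds for m = r, so T(r) = 3r/(5(r + 5)).
Then T(r+1) = T(r) + (3/((r + 5)(r + 6))) = (3r/(5(r + 5))) + (3/((r + 5)(r + 6))).
Simplifying, T(r+1) = 3(r + 1)/(5(r + 6)) = 3(r+1)/(5((r+1) + 5)),
which is the closed form with m = r+1.
By the principle of mathematical induction, the result holds for all m ≥ 1.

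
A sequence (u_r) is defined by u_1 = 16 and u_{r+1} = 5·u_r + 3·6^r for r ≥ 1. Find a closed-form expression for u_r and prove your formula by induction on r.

Computing the first terms: u_1 = 16, u_2 = 98, u_3 = 598. This suggests u_r = -2·5^(r - 1) + 3·6^r.
When r = 1: the formula gives 16 = 16 = u_1.
Suppose the result is true for r = k, so u_k = -2·5^(k - 1) + 3·6^k.
Then u_{k+1} = 5·u_k + 3·6^k = 5·(-2·5^(k - 1) + 3·6^k) + 3·6^k = -2·5^k + 3·6^(k + 1) = -2·5^((k+1) - 1) + 3·6^(k+1),
which is the claimed formula at r = k+1.
By the principle of mathematical induction, the result holds for all r ≥ 1.

u_r = -2·5^(r - 1) + 3·6^r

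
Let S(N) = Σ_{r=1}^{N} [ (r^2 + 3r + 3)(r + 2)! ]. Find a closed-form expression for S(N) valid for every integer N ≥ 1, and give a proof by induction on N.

We claim S(N) = (N + 1)(N + 3)! - 6 for all N ≥ 1.
When N = 1: S(1) = 42, and the closed form gives 42. They agree.
Inductive step: suppose the statement holds for some r ≥ 1, so S(r) = (r + 1)(r + 3)! - 6.
Then S(r+1) = S(r) + ((r^2 + 5r + 7)(r + 3)!) = ((r + 1)(r + 3)! - 6) + ((r^2 + 5r + 7)(r + 3)!).
Simplifying, S(r+1) = ((r+1) + 1)((r+1) + 3)! - 6,
which is the closed form with N = r+1.
By the principle of mathematical induction, the result holds for all N ≥ 1.

S(N) = (N + 1)(N + 3)! - 6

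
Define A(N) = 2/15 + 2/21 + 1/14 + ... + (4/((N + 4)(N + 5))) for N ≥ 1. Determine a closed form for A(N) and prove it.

A(N) = 4N/(5(N + 5))

We claim A(N) = 4N/(5(N + 5)) for all N ≥ 1.
Base step (N = 1): A(1) = 2/15, and the closed form gives 2/15. They agree.
Inductive step: suppose the statement holds for some j ≥ 1, so A(j) = 4j/(5(j + 5)).
Then A(j+1) = A(j) + (4/((j + 5)(j + 6))) = (4j/(5(j + 5))) + (4/((j + 5)(j + 6))).
Simplifying, A(j+1) = 4(j + 1)/(5(j + 6)) = 4(j+1)/(5((j+1) + 5)),
which is the closed form with N = j+1.
This completes the induction.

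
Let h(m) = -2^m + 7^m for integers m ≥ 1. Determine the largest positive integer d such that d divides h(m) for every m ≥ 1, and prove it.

d = 5

Computing the first values: h(1) = 5 and h(2) = 45; gcd(5, 45) = 5, so d ≤ 5.
We prove 5 | -2^m + 7^m for all m ≥ 1 by induction on m.
When m = 1: h(1) = 5 = 5·(1), so 5 | h(1).
Inductive step: assume the claim holds for m = i, i.e. 5 | h(i). Then
7^{i+1} − 2^{i+1} = 7·7^i − 2·2^i = 7·(7^i − 2^i) + (5)·2^i. The first term is divisible by 5 by the inductive hypothesis, and the second term (5)·2^i is divisible by 5 since 5 | 5. Hence 5 | h(i+1).
Hence, by induction on m, the claim holds for every m ≥ 1.
Therefore the largest such d is 5.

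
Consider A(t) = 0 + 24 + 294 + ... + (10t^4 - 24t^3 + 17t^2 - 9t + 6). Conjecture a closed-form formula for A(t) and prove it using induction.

We claim A(t) = t(t - 1)(2t^3 + t^2 - 2t - 4) for all t ≥ 1.
Base case (t = 1): A(1) = 0, and the closed form gives 0. They agree.
Inductive step: suppose the statement holds for some p ≥ 1, so A(p) = p(2p^4 - p^3 - 3p^2 - 2p + 4).
Then A(p+1) = A(p) + (p(10p^3 + 16p^2 + 5p - 7)) = (p(2p^4 - p^3 - 3p^2 - 2p + 4)) + (p(10p^3 + 16p^2 + 5p - 7)).
Simplifying, A(p+1) = p(p + 1)(2p^3 + 7p^2 + 6p - 3) = (p+1)((p+1) - 1)(2(p+1)^3 + (p+1)^2 - 2(p+1) - 4),
which is the closed form with t = p+1.
Hence, by induction on t, the claim holds for every t ≥ 1.

A(t) = t(t - 1)(2t^3 + t^2 - 2t - 4)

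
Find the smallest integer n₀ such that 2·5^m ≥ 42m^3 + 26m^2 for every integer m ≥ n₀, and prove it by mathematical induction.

n₀ = 5

At m = 4: 1250 < 3104, so the inequality fails and n₀ ≥ 5. We prove 2·5^m ≥ 42m^3 + 26m^2 for all m ≥ 5.
For the base case m = 5: 2·5^m = 6250 and 42m^3 + 26m^2 = 5900, so 6250 ≥ 5900.
Inductive step: assume the claim holds for m = j, so 2·5^j ≥ 42j^3 + 26j^2.
Then 2·5^(j + 1) = 5·(2·5^j) ≥ 5·(42j^3 + 26j^2).
Also, for j ≥ 5 we have 5·(42j^3 + 26j^2) ≥ 42(j+1)^3 + 26(j+1)^2, since 5·(42j^3 + 26j^2) − (42(j+1)^3 + 26(j+1)^2) = 168j^3 - 22j^2 - 178j - 68, which is nonnegative for all j ≥ 5.
Combining, 2·5^(j + 1) ≥ 42(j+1)^3 + 26(j+1)^2.
Hence, by induction on m, the claim holds for every m ≥ 5.
Hence the smallest such n₀ is 5.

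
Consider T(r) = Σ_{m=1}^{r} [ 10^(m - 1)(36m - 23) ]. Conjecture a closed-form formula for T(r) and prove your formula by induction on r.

We claim T(r) = 10^r(4r - 3) + 3 for all r ≥ 1.
Base step (r = 1): T(1) = 13, and the closed form gives 13. They agree.
Inductive step: assume the claim holds for r = m, so T(m) = 10^m(4m - 3) + 3.
Then T(m+1) = T(m) + (10^m(36m + 13)) = (10^m(4m - 3) + 3) + (10^m(36m + 13)).
Simplifying, T(m+1) = 40·10^m·m + 10·10^m + 3 = 10^(m+1)(4(m+1) - 3) + 3,
which is the closed form with r = m+1.
By induction, the statement is established for all r ≥ 1.

T(r) = 10^r(4r - 3) + 3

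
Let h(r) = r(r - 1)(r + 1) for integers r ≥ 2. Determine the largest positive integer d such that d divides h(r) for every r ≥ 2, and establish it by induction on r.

Computing the first values: h(2) = 6 and h(3) = 24; gcd(6, 24) = 6, so d ≤ 6.
We prove 6 | r(r - 1)(r + 1) for all r ≥ 2 by induction on r.
For the base case r = 2: h(2) = 6 = 6·(1), so 6 | h(2).
Inductive step: suppose the statement holds for some p ≥ 2, i.e. 6 | h(p). Then
h(p+1) − h(p) = p·(p+1)·(p+2) − (p-1)·p·(p+1) = p·(p+1)·[(p+2) − (p-1)] = 3·p·(p+1). The product of 2 consecutive integers is divisible by (2)! = 2, so h(p+1) − h(p) is divisible by 3·2 = 6. By the inductive hypothesis 6 | h(p), hence 6 | h(p+1).
By the principle of mathematical induction, the result holds for all r ≥ 2.
Therefore the largest such d is 6.

d = 6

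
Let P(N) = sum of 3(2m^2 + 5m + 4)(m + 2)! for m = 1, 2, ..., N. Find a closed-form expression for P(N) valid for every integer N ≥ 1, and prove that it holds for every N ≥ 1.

We claim P(N) = (6N + 3)(N + 3)! - 18 for all N ≥ 1.
Base case (N = 1): P(1) = 198, and the closed form gives 198. They agree.
Inductive step: assume the claim holds for N = m, so P(m) = (6m + 3)(m + 3)! - 18.
Then P(m+1) = P(m) + (3(2m^2 + 9m + 11)(m + 3)!) = ((6m + 3)(m + 3)! - 18) + (3(2m^2 + 9m + 11)(m + 3)!).
Simplifying, P(m+1) = (6(m+1) + 3)((m+1) + 3)! - 18,
which is the closed form with N = m+1.
By induction, the statement is established for all N ≥ 1.

P(N) = (6N + 3)(N + 3)! - 18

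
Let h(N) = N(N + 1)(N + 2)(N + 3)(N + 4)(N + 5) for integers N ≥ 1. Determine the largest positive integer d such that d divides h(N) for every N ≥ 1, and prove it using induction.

d = 720

Computing the first values: h(1) = 720 and h(2) = 5040; gcd(720, 5040) = 720, so d ≤ 720.
We prove 720 | N(N + 1)(N + 2)(N + 3)(N + 4)(N + 5) for all N ≥ 1 by induction on N.
When N = 1: h(1) = 720 = 720·(1), so 720 | h(1).
Inductive step: assume the claim holds for N = i, i.e. 720 | h(i). Then
h(i+1) − h(i) = (i+1)·(i+2)·(i+3)·(i+4)·(i+5)·(i+6) − i·(i+1)·(i+2)·(i+3)·(i+4)·(i+5) = (i+1)·(i+2)·(i+3)·(i+4)·(i+5)·[(i+6) − i] = 6·(i+1)·(i+2)·(i+3)·(i+4)·(i+5). The product of 5 consecutive integers is divisible by (5)! = 120, so h(i+1) − h(i) is divisible by 6·120 = 720. By the inductive hypothesis 720 | h(i), hence 720 | h(i+1).
By the principle of mathematical induction, the result holds for all N ≥ 1.
Therefore the largest such d is 720.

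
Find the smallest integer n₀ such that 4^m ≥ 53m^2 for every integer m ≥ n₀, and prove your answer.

At m = 5: 1024 < 1325, so the inequality fails and n₀ ≥ 6. We prove 4^m ≥ 53m^2 for all m ≥ 6.
Base step (m = 6): 4^m = 4096 and 53m^2 = 1908, so 4096 ≥ 1908.
For the inductive step, assume it holds for an arbitrary p ≥ 6, so 4^p ≥ 53p^2.
Then 4^(p + 1) = 4·(4^p) ≥ 4·(53p^2).
Also, for p ≥ 6 we have 4·(53p^2) ≥ 53(p+1)^2, since 4 ≥ (1 + 1/p)^2 for all p ≥ 6.
Combining, 4^(p + 1) ≥ 53(p+1)^2.
Hence, by induction on m, the claim holds for every m ≥ 6.
Hence the smallest such n₀ is 6.

n₀ = 6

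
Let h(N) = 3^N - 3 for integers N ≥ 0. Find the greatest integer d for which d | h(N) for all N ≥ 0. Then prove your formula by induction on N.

Computing the first values: h(0) = -2 and h(1) = 0; gcd(-2, 0) = 2, so d ≤ 2.
We prove 2 | 3^N - 3 for all N ≥ 0 by induction on N.
Base step (N = 0): h(0) = -2 = 2·(-1), so 2 | h(0).
For the inductive step, assume it holds for an arbitrary j ≥ 0, i.e. 2 | h(j). Then
h(j+1) = 3^(j+1) - 3 = 3·(3^j - 3) + 6 = 3·h(j) + 6. The first term is divisible by 2 by the inductive hypothesis, and 6 is divisible by 2. Hence 2 | h(j+1).
By induction, the statement is established for all N ≥ 0.
Therefore the largest such d is 2.

d = 2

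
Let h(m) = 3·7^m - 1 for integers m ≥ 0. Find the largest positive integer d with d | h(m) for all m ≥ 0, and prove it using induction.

Computing the first values: h(0) = 2 and h(1) = 20; gcd(2, 20) = 2, so d ≤ 2.
We prove 2 | 3·7^m - 1 for all m ≥ 0 by induction on m.
Base step (m = 0): h(0) = 2 = 2·(1), so 2 | h(0).
For the inductive step, assume it holds for an arbitrary r ≥ 0, i.e. 2 | h(r). Then
h(r+1) = 3·7^(r+1) - 1 = 7·(3·7^r - 1) + 6 = 7·h(r) + 6. The first term is divisible by 2 by the inductive hypothesis, and 6 is divisible by 2. Hence 2 | h(r+1).
Hence, by induction on m, the claim holds for every m ≥ 0.
Therefore the largest such d is 2.

d = 2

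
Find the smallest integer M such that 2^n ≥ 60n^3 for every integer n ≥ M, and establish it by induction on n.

At n = 18: 262144 < 349920, so the inequality fails and M ≥ 19. We prove 2^n ≥ 60n^3 for all n ≥ 19.
For the base case n = 19: 2^n = 524288 and 60n^3 = 411540, so 524288 ≥ 411540.
Inductive step: suppose the statement holds for some r ≥ 19, so 2^r ≥ 60r^3.
Then 2^(r + 1) = 2·(2^r) ≥ 2·(60r^3).
Also, for r ≥ 19 we have 2·(60r^3) ≥ 60(r+1)^3, since 2 ≥ (1 + 1/r)^3 for all r ≥ 19.
Combining, 2^(r + 1) ≥ 60(r+1)^3.
Hence, by induction on n, the claim holds for every n ≥ 19.
Hence the smallest such M is 19.

M = 19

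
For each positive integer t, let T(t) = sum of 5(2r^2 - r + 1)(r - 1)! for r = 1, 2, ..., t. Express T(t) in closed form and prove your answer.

We claim T(t) = (10t + 5)t! - 5 for all t ≥ 1.
For the base case t = 1: T(1) = 10, and the closed form gives 10. They agree.
For the inductive step, assume it holds for an arbitrary r ≥ 1, so T(r) = (10r + 5)r! - 5.
Then T(r+1) = T(r) + (5(2r^2 + 3r + 2)r!) = ((10r + 5)r! - 5) + (5(2r^2 + 3r + 2)r!).
Simplifying, T(r+1) = (10(r+1) + 5)(r+1)! - 5,
which is the closed form with t = r+1.
By induction, the statement is established for all t ≥ 1.

T(t) = (10t + 5)t! - 5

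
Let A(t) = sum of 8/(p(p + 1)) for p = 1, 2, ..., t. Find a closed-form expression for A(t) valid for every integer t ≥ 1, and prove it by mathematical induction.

A(t) = 8t/(t + 1)

We claim A(t) = 8t/(t + 1) for all t ≥ 1.
For the base case t = 1: A(1) = 4, and the closed form gives 4. They agree.
For the inductive step, assume it holds for an arbitrary p ≥ 1, so A(p) = 8p/(p + 1).
Then A(p+1) = A(p) + (8/((p + 1)(p + 2))) = (8p/(p + 1)) + (8/((p + 1)(p + 2))).
Simplifying, A(p+1) = 8(p + 1)/(p + 2) = 8(p+1)/((p+1) + 1),
which is the closed form with t = p+1.
By the principle of mathematical induction, the result holds for all t ≥ 1.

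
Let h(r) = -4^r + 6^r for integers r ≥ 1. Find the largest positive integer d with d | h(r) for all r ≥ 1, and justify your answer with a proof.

Computing the first values: h(1) = 2 and h(2) = 20; gcd(2, 20) = 2, so d ≤ 2.
We prove 2 | -4^r + 6^r for all r ≥ 1 by induction on r.
Base step (r = 1): h(1) = 2 = 2·(1), so 2 | h(1).
For the inductive step, assume it holds for an arbitrary p ≥ 1, i.e. 2 | h(p). Then
6^{p+1} − 4^{p+1} = 6·6^p − 4·4^p = 6·(6^p − 4^p) + (2)·4^p. The first term is divisible by 2 by the inductive hypothesis, and the second term (2)·4^p is divisible by 2 since 2 | 2. Hence 2 | h(p+1).
By the principle of mathematical induction, the result holds for all r ≥ 1.
Therefore the largest such d is 2.

d = 2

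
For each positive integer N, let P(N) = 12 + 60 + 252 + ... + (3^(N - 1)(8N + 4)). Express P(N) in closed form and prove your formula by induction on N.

We claim P(N) = 4·3^N·N for all N ≥ 1.
Base step (N = 1): P(1) = 12, and the closed form gives 12. They agree.
For the inductive step, assume it holds for an arbitrary p ≥ 1, so P(p) = 4·3^p·p.
Then P(p+1) = P(p) + (3^p(8p + 12)) = (4·3^p·p) + (3^p(8p + 12)).
Simplifying, P(p+1) = 12·3^p(p + 1) = 4·3^(p+1)·(p+1),
which is the closed form with N = p+1.
This completes the induction.

P(N) = 4·3^N·N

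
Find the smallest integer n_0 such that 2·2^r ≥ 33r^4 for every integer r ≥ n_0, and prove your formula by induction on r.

n_0 = 22

At r = 21: 4194304 < 6417873, so the inequality fails and n_0 ≥ 22. We prove 2·2^r ≥ 33r^4 for all r ≥ 22.
Base step (r = 22): 2·2^r = 8388608 and 33r^4 = 7730448, so 8388608 ≥ 7730448.
Suppose the result is true for r = m, so 2·2^m ≥ 33m^4.
Then 2·2^(m + 1) = 2·(2·2^m) ≥ 2·(33m^4).
Also, for m ≥ 22 we have 2·(33m^4) ≥ 33(m+1)^4, since 2 ≥ (1 + 1/m)^4 for all m ≥ 22.
Combining, 2·2^(m + 1) ≥ 33(m+1)^4.
By induction, the statement is established for all r ≥ 22.
Hence the smallest such n_0 is 22.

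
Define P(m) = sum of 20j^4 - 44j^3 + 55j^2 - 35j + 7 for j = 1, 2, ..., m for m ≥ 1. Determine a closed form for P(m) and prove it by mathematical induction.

P(m) = m(4m^4 - m^3 + 3m^2 - m - 2)

We claim P(m) = m(4m^4 - m^3 + 3m^2 - m - 2) for all m ≥ 1.
Base step (m = 1): P(1) = 3, and the closed form gives 3. They agree.
Inductive step: assume the claim holds for m = j, so P(j) = j(4j^4 - j^3 + 3j^2 - j - 2).
Then P(j+1) = P(j) + (20j^4 + 36j^3 + 43j^2 + 23j + 3) = (j(4j^4 - j^3 + 3j^2 - j - 2)) + (20j^4 + 36j^3 + 43j^2 + 23j + 3).
Simplifying, P(j+1) = (j + 1)(4j^4 + 15j^3 + 24j^2 + 18j + 3) = (j+1)(4(j+1)^4 - (j+1)^3 + 3(j+1)^2 - (j+1) - 2),
which is the closed form with m = j+1.
This completes the induction.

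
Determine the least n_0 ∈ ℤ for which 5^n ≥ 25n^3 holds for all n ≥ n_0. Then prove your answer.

At n = 4: 625 < 1600, so the inequality fails and n_0 ≥ 5. We prove 5^n ≥ 25n^3 for all n ≥ 5.
For the base case n = 5: 5^n = 3125 and 25n^3 = 3125, so 3125 ≥ 3125.
Inductive step: assume the claim holds for n = p, so 5^p ≥ 25p^3.
Then 5^(p + 1) = 5·(5^p) ≥ 5·(25p^3).
Also, for p ≥ 5 we have 5·(25p^3) ≥ 25(p+1)^3, since 5 ≥ (1 + 1/p)^3 for all p ≥ 5.
Combining, 5^(p + 1) ≥ 25(p+1)^3.
Hence, by induction on n, the claim holds for every n ≥ 5.
Hence the smallest such n_0 is 5.

n_0 = 5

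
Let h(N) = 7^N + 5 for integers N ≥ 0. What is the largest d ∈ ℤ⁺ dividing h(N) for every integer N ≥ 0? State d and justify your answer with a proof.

d = 6

Computing the first values: h(0) = 6 and h(1) = 12; gcd(6, 12) = 6, so d ≤ 6.
We prove 6 | 7^N + 5 for all N ≥ 0 by induction on N.
Base case (N = 0): h(0) = 6 = 6·(1), so 6 | h(0).
For the inductive step, assume it holds for an arbitrary k ≥ 0, i.e. 6 | h(k). Then
h(k+1) = 7^(k+1) + 5 = 7·(7^k + 5) - 30 = 7·h(k) - 30. The first term is divisible by 6 by the inductive hypothesis, and -30 is divisible by 6. Hence 6 | h(k+1).
By the principle of mathematical induction, the result holds for all N ≥ 0.
Therefore the largest such d is 6.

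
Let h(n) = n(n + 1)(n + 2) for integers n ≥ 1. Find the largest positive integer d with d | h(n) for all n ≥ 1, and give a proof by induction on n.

Computing the first values: h(1) = 6 and h(2) = 24; gcd(6, 24) = 6, so d ≤ 6.
We prove 6 | n(n + 1)(n + 2) for all n ≥ 1 by induction on n.
Base case (n = 1): h(1) = 6 = 6·(1), so 6 | h(1).
Inductive step: assume the claim holds for n = j, i.e. 6 | h(j). Then
h(j+1) − h(j) = (j+1)·(j+2)·(j+3) − j·(j+1)·(j+2) = (j+1)·(j+2)·[(j+3) − j] = 3·(j+1)·(j+2). The product of 2 consecutive integers is divisible by (2)! = 2, so h(j+1) − h(j) is divisible by 3·2 = 6. By the inductive hypothesis 6 | h(j), hence 6 | h(j+1).
By the principle of mathematical induction, the result holds for all n ≥ 1.
Therefore the largest such d is 6.

d = 6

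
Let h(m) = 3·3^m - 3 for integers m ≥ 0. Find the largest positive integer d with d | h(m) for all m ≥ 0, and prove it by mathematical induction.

Computing the first values: h(0) = 0 and h(1) = 6; gcd(0, 6) = 6, so d ≤ 6.
We prove 6 | 3·3^m - 3 for all m ≥ 0 by induction on m.
Base case (m = 0): h(0) = 0 = 6·(0), so 6 | h(0).
For the inductive step, assume it holds for an arbitrary i ≥ 0, i.e. 6 | h(i). Then
h(i+1) = 3·3^(i+1) - 3 = 3·(3·3^i - 3) + 6 = 3·h(i) + 6. The first term is divisible by 6 by the inductive hypothesis, and 6 is divisible by 6. Hence 6 | h(i+1).
By the principle of mathematical induction, the result holds for all m ≥ 0.
Therefore the largest such d is 6.

d = 6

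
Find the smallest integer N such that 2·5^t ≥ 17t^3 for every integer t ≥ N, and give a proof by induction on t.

N = 4

At t = 3: 250 < 459, so the inequality fails and N ≥ 4. We prove 2·5^t ≥ 17t^3 for all t ≥ 4.
Base case (t = 4): 2·5^t = 1250 and 17t^3 = 1088, so 1250 ≥ 1088.
Suppose the result is true for t = k, so 2·5^k ≥ 17k^3.
Then 2·5^(k + 1) = 5·(2·5^k) ≥ 5·(17k^3).
Also, for k ≥ 4 we have 5·(17k^3) ≥ 17(k+1)^3, since 5 ≥ (1 + 1/k)^3 for all k ≥ 4.
Combining, 2·5^(k + 1) ≥ 17(k+1)^3.
This completes the induction.
Hence the smallest such N is 4.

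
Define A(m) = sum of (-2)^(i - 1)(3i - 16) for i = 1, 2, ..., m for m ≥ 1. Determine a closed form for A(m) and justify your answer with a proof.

A(m) = (-2)^m(-m + 5) - 5

We claim A(m) = (-2)^m(-m + 5) - 5 for all m ≥ 1.
When m = 1: A(1) = -13, and the closed form gives -13. They agree.
Inductive step: assume the claim holds for m = i, so A(i) = (-2)^i(-i + 5) - 5.
Then A(i+1) = A(i) + ((-2)^i(3i - 13)) = ((-2)^i(-i + 5) - 5) + ((-2)^i(3i - 13)).
Simplifying, A(i+1) = -(-2)^(i + 1)i + (-2)^(i + 3) - 5 = (-2)^(i+1)(-(i+1) + 5) - 5,
which is the closed form with m = i+1.
By the principle of mathematical induction, the result holds for all m ≥ 1.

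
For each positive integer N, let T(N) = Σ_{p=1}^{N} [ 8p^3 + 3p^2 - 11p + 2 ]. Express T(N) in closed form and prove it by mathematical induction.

We claim T(N) = N(2N^3 + 5N^2 - 2N - 3) for all N ≥ 1.
For the base case N = 1: T(1) = 2, and the closed form gives 2. They agree.
Inductive step: suppose the statement holds for some p ≥ 1, so T(p) = p(2p^3 + 5p^2 - 2p - 3).
Then T(p+1) = T(p) + (8p^3 + 27p^2 + 19p + 2) = (p(2p^3 + 5p^2 - 2p - 3)) + (8p^3 + 27p^2 + 19p + 2).
Simplifying, T(p+1) = (p + 1)(2p^3 + 11p^2 + 14p + 2) = (p+1)(2(p+1)^3 + 5(p+1)^2 - 2(p+1) - 3),
which is the closed form with N = p+1.
Hence, by induction on N, the claim holds for every N ≥ 1.

T(N) = N(2N^3 + 5N^2 - 2N - 3)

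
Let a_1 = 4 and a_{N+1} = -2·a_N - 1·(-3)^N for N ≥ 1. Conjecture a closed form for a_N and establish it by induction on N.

Computing the first terms: a_1 = 4, a_2 = -5, a_3 = 1. This suggests a_N = 7(-2)^(N - 1) + (-3)^N.
For the base case N = 1: the formula gives 4 = 4 = a_1.
Inductive step: suppose the statement holds for some r ≥ 1, so a_r = 7(-2)^(r - 1) + (-3)^r.
Then a_{r+1} = -2·a_r - 1·(-3)^r = -2·(7(-2)^(r - 1) + (-3)^r) - 1·(-3)^r = 7(-2)^r + (-3)^(r + 1) = 7(-2)^((r+1) - 1) + (-3)^(r+1),
which is the claimed formula at N = r+1.
This completes the induction.

a_N = 7(-2)^(N - 1) + (-3)^N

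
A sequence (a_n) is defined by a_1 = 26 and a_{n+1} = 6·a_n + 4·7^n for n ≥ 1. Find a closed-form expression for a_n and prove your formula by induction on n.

a_n = -2·6^(n - 1) + 4·7^n

Computing the first terms: a_1 = 26, a_2 = 184, a_3 = 1300. This suggests a_n = -2·6^(n - 1) + 4·7^n.
Base step (n = 1): the formula gives 26 = 26 = a_1.
For the inductive step, assume it holds for an arbitrary p ≥ 1, so a_p = -2·6^(p - 1) + 4·7^p.
Then a_{p+1} = 6·a_p + 4·7^p = 6·(-2·6^(p - 1) + 4·7^p) + 4·7^p = -2·6^p + 4·7^(p + 1) = -2·6^((p+1) - 1) + 4·7^(p+1),
which is the claimed formula at n = p+1.
By the principle of mathematical induction, the result holds for all n ≥ 1.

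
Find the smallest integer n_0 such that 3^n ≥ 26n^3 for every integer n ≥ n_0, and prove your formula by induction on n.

n_0 = 9

At n = 8: 6561 < 13312, so the inequality fails and n_0 ≥ 9. We prove 3^n ≥ 26n^3 for all n ≥ 9.
Base case (n = 9): 3^n = 19683 and 26n^3 = 18954, so 19683 ≥ 18954.
Suppose the result is true for n = i, so 3^i ≥ 26i^3.
Then 3^(i + 1) = 3·(3^i) ≥ 3·(26i^3).
Also, for i ≥ 9 we have 3·(26i^3) ≥ 26(i+1)^3, since 3 ≥ (1 + 1/i)^3 for all i ≥ 9.
Combining, 3^(i + 1) ≥ 26(i+1)^3.
Hence, by induction on n, the claim holds for every n ≥ 9.
Hence the smallest such n_0 is 9.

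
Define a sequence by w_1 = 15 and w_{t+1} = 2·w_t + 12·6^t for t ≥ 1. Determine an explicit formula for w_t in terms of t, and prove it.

Computing the first terms: w_1 = 15, w_2 = 102, w_3 = 636. This suggests w_t = -3·2^(t - 1) + 3·6^t.
When t = 1: the formula gives 15 = 15 = w_1.
For the inductive step, assume it holds for an arbitrary m ≥ 1, so w_m = -3·2^(m - 1) + 3·6^m.
Then w_{m+1} = 2·w_m + 12·6^m = 2·(-3·2^(m - 1) + 3·6^m) + 12·6^m = -3·2^m + 3·6^(m + 1) = -3·2^((m+1) - 1) + 3·6^(m+1),
which is the claimed formula at t = m+1.
Hence, by induction on t, the claim holds for every t ≥ 1.

w_t = -3·2^(t - 1) + 3·6^t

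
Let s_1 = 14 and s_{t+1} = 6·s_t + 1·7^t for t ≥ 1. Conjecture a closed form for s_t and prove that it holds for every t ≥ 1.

s_t = 7·6^(t - 1) + 7^t

Computing the first terms: s_1 = 14, s_2 = 91, s_3 = 595. This suggests s_t = 7·6^(t - 1) + 7^t.
For the base case t = 1: the formula gives 14 = 14 = s_1.
Inductive step: suppose the statement holds for some i ≥ 1, so s_i = 7·6^(i - 1) + 7^i.
Then s_{i+1} = 6·s_i + 1·7^i = 6·(7·6^(i - 1) + 7^i) + 1·7^i = 7·6^i + 7^(i + 1) = 7·6^((i+1) - 1) + 7^(i+1),
which is the claimed formula at t = i+1.
By induction, the statement is established for all t ≥ 1.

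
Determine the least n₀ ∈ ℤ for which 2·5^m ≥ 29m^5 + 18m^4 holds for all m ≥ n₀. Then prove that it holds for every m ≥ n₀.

At m = 8: 781250 < 1024000, so the inequality fails and n₀ ≥ 9. We prove 2·5^m ≥ 29m^5 + 18m^4 for all m ≥ 9.
Base case (m = 9): 2·5^m = 3906250 and 29m^5 + 18m^4 = 1830519, so 3906250 ≥ 1830519.
Suppose the result is true for m = i, so 2·5^i ≥ 29i^5 + 18i^4.
Then 2·5^(i + 1) = 5·(2·5^i) ≥ 5·(29i^5 + 18i^4).
Also, for i ≥ 9 we have 5·(29i^5 + 18i^4) ≥ 29(i+1)^5 + 18(i+1)^4, since 5·(29i^5 + 18i^4) − (29(i+1)^5 + 18(i+1)^4) = 116i^5 - 73i^4 - 362i^3 - 398i^2 - 217i - 47, which is nonnegative for all i ≥ 9.
Combining, 2·5^(i + 1) ≥ 29(i+1)^5 + 18(i+1)^4.
By the principle of mathematical induction, the result holds for all m ≥ 9.
Hence the smallest such n₀ is 9.

n₀ = 9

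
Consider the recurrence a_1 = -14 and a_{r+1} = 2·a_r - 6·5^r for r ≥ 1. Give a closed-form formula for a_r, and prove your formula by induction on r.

Computing the first terms: a_1 = -14, a_2 = -58, a_3 = -266. This suggests a_r = -2^(r + 1) - 2·5^r.
Base case (r = 1): the formula gives -14 = -14 = a_1.
Inductive step: assume the claim holds for r = k, so a_k = -2^(k + 1) - 2·5^k.
Then a_{k+1} = 2·a_k - 6·5^k = 2·(-2^(k + 1) - 2·5^k) - 6·5^k = -2^(k + 2) - 2·5^(k + 1) = -2^((k+1) + 1) - 2·5^(k+1),
which is the claimed formula at r = k+1.
This completes the induction.

a_r = -2^(r + 1) - 2·5^r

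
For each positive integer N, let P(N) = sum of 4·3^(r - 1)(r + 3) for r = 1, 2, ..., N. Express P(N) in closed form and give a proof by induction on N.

P(N) = 3^N(2N + 5) - 5

We claim P(N) = 3^N(2N + 5) - 5 for all N ≥ 1.
Base step (N = 1): P(1) = 16, and the closed form gives 16. They agree.
For the inductive step, assume it holds for an arbitrary r ≥ 1, so P(r) = 3^r(2r + 5) - 5.
Then P(r+1) = P(r) + (4·3^r(r + 4)) = (3^r(2r + 5) - 5) + (4·3^r(r + 4)).
Simplifying, P(r+1) = 6·3^r·r + 21·3^r - 5 = 3^(r+1)(2(r+1) + 5) - 5,
which is the closed form with N = r+1.
Hence, by induction on N, the claim holds for every N ≥ 1.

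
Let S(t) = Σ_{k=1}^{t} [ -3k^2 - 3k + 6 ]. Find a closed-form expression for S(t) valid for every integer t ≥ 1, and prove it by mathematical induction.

We claim S(t) = -t(t - 1)(t + 4) for all t ≥ 1.
When t = 1: S(1) = 0, and the closed form gives 0. They agree.
Suppose the result is true for t = k, so S(k) = k(-k^2 - 3k + 4).
Then S(k+1) = S(k) + (3k(-k - 3)) = (k(-k^2 - 3k + 4)) + (3k(-k - 3)).
Simplifying, S(k+1) = -k(k + 1)(k + 5) = -(k+1)((k+1) - 1)((k+1) + 4),
which is the closed form with t = k+1.
By the principle of mathematical induction, the result holds for all t ≥ 1.

S(t) = -t(t - 1)(t + 4)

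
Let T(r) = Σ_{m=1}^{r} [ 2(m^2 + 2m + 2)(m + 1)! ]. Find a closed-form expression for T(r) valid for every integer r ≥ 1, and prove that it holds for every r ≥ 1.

T(r) = (2r + 2)(r + 2)! - 4

We claim T(r) = (2r + 2)(r + 2)! - 4 for all r ≥ 1.
Base step (r = 1): T(1) = 20, and the closed form gives 20. They agree.
Suppose the result is true for r = m, so T(m) = (2m + 2)(m + 2)! - 4.
Then T(m+1) = T(m) + (2(m^2 + 4m + 5)(m + 2)!) = ((2m + 2)(m + 2)! - 4) + (2(m^2 + 4m + 5)(m + 2)!).
Simplifying, T(m+1) = (2(m+1) + 2)((m+1) + 2)! - 4,
which is the closed form with r = m+1.
This completes the induction.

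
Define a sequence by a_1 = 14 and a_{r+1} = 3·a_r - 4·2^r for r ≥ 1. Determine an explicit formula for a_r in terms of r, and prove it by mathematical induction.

a_r = 2^(r + 2) + 2·3^r

Computing the first terms: a_1 = 14, a_2 = 34, a_3 = 86. This suggests a_r = 2^(r + 2) + 2·3^r.
For the base case r = 1: the formula gives 14 = 14 = a_1.
Inductive step: assume the claim holds for r = j, so a_j = 2^(j + 2) + 2·3^j.
Then a_{j+1} = 3·a_j - 4·2^j = 3·(2^(j + 2) + 2·3^j) - 4·2^j = 2^(j + 3) + 2·3^(j + 1) = 2^((j+1) + 2) + 2·3^(j+1),
which is the claimed formula at r = j+1.
By the principle of mathematical induction, the result holds for all r ≥ 1.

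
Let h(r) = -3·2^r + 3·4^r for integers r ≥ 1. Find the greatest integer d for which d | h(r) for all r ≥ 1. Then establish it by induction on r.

Computing the first values: h(1) = 6 and h(2) = 36; gcd(6, 36) = 6, so d ≤ 6.
We prove 6 | -3·2^r + 3·4^r for all r ≥ 1 by induction on r.
Base step (r = 1): h(1) = 6 = 6·(1), so 6 | h(1).
Suppose the result is true for r = j, i.e. 6 | h(j). Then
h(j+1) − 4·h(j) = (-3·2^(j+1) + 3·4^(j+1)) − 4·(-3·2^j + 3·4^j) = (-3)·2^j·(2 − 4) = (6)·2^j. Since 6 | h(j) by the inductive hypothesis, 6 | 4·h(j); and 6 | 6 since 6 = 6·1. Therefore 6 | h(j+1).
Hence, by induction on r, the claim holds for every r ≥ 1.
Therefore the largest such d is 6.

d = 6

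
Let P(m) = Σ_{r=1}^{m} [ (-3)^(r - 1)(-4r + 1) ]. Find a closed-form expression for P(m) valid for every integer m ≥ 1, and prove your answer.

We claim P(m) = (-3)^m·m for all m ≥ 1.
For the base case m = 1: P(1) = -3, and the closed form gives -3. They agree.
For the inductive step, assume it holds for an arbitrary r ≥ 1, so P(r) = (-3)^r·r.
Then P(r+1) = P(r) + ((-3)^r(-4r - 3)) = ((-3)^r·r) + ((-3)^r(-4r - 3)).
Simplifying, P(r+1) = (-3)^(r + 1)(r + 1) = (-3)^(r+1)·(r+1),
which is the closed form with m = r+1.
By the principle of mathematical induction, the result holds for all m ≥ 1.

P(m) = (-3)^m·m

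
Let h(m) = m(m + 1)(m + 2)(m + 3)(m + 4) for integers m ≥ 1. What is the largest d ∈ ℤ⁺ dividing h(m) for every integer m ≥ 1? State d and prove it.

Computing the first values: h(1) = 120 and h(2) = 720; gcd(120, 720) = 120, so d ≤ 120.
We prove 120 | m(m + 1)(m + 2)(m + 3)(m + 4) for all m ≥ 1 by induction on m.
Base step (m = 1): h(1) = 120 = 120·(1), so 120 | h(1).
Inductive step: suppose the statement holds for some r ≥ 1, i.e. 120 | h(r). Then
h(r+1) − h(r) = (r+1)·(r+2)·(r+3)·(r+4)·(r+5) − r·(r+1)·(r+2)·(r+3)·(r+4) = (r+1)·(r+2)·(r+3)·(r+4)·[(r+5) − r] = 5·(r+1)·(r+2)·(r+3)·(r+4). The product of 4 consecutive integers is divisible by (4)! = 24, so h(r+1) − h(r) is divisible by 5·24 = 120. By the inductive hypothesis 120 | h(r), hence 120 | h(r+1).
By the principle of mathematical induction, the result holds for all m ≥ 1.
Therefore the largest such d is 120.

d = 120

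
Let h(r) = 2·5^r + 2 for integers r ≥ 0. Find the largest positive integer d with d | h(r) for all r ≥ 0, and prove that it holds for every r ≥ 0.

Computing the first values: h(0) = 4 and h(1) = 12; gcd(4, 12) = 4, so d ≤ 4.
We prove 4 | 2·5^r + 2 for all r ≥ 0 by induction on r.
For the base case r = 0: h(0) = 4 = 4·(1), so 4 | h(0).
Inductive step: suppose the statement holds for some p ≥ 0, i.e. 4 | h(p). Then
h(p+1) = 2·5^(p+1) + 2 = 5·(2·5^p + 2) - 8 = 5·h(p) - 8. The first term is divisible by 4 by the inductive hypothesis, and -8 is divisible by 4. Hence 4 | h(p+1).
This completes the induction.
Therefore the largest such d is 4.

d = 4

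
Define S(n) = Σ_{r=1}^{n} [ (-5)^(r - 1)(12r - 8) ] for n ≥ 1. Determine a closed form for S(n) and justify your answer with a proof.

S(n) = (-5)^n(-2n + 1) - 1

We claim S(n) = (-5)^n(-2n + 1) - 1 for all n ≥ 1.
Base step (n = 1): S(1) = 4, and the closed form gives 4. They agree.
For the inductive step, assume it holds for an arbitrary r ≥ 1, so S(r) = (-5)^r(-2r + 1) - 1.
Then S(r+1) = S(r) + ((-5)^r(12r + 4)) = ((-5)^r(-2r + 1) - 1) + ((-5)^r(12r + 4)).
Simplifying, S(r+1) = 10(-5)^r·r + 5(-5)^r - 1 = (-5)^(r+1)(-2(r+1) + 1) - 1,
which is the closed form with n = r+1.
This completes the induction.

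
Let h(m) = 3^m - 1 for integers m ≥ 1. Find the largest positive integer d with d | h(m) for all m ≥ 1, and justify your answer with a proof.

d = 2

Computing the first values: h(1) = 2 and h(2) = 8; gcd(2, 8) = 2, so d ≤ 2.
We prove 2 | 3^m - 1 for all m ≥ 1 by induction on m.
Base step (m = 1): h(1) = 2 = 2·(1), so 2 | h(1).
Inductive step: assume the claim holds for m = p, i.e. 2 | h(p). Then
3^{p+1} − 1^{p+1} = 3·3^p − 1·1^p = 3·(3^p − 1^p) + (2)·1^p. The first term is divisible by 2 by the inductive hypothesis, and the second term (2)·1^p is divisible by 2 since 2 | 2. Hence 2 | h(p+1).
By induction, the statement is established for all m ≥ 1.
Therefore the largest such d is 2.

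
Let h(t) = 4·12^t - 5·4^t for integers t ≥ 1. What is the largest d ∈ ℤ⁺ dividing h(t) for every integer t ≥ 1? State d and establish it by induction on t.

Computing the first values: h(1) = 28 and h(2) = 496; gcd(28, 496) = 4, so d ≤ 4.
We prove 4 | 4·12^t - 5·4^t for all t ≥ 1 by induction on t.
For the base case t = 1: h(1) = 28 = 4·(7), so 4 | h(1).
Inductive step: suppose the statement holds for some k ≥ 1, i.e. 4 | h(k). Then
h(k+1) − 12·h(k) = (4·12^(k+1) - 5·4^(k+1)) − 12·(4·12^k - 5·4^k) = (-5)·4^k·(4 − 12) = (40)·4^k. Since 4 | h(k) by the inductive hypothesis, 4 | 12·h(k); and 4 | 40 since 40 = 4·10. Therefore 4 | h(k+1).
By induction, the statement is established for all t ≥ 1.
Therefore the largest such d is 4.

d = 4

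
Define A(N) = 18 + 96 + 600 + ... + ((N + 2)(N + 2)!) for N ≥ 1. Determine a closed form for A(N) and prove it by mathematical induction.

We claim A(N) = (N + 3)! - 6 for all N ≥ 1.
Base step (N = 1): A(1) = 18, and the closed form gives 18. They agree.
Inductive step: suppose the statement holds for some p ≥ 1, so A(p) = (p + 3)! - 6.
Then A(p+1) = A(p) + ((p + 3)(p + 3)!) = ((p + 3)! - 6) + ((p + 3)(p + 3)!).
Simplifying, A(p+1) = ((p+1) + 3)! - 6,
which is the closed form with N = p+1.
Hence, by induction on N, the claim holds for every N ≥ 1.

A(N) = (N + 3)! - 6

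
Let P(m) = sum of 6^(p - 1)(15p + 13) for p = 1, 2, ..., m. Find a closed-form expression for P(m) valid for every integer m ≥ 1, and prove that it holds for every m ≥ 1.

P(m) = 6^m(3m + 2) - 2

We claim P(m) = 6^m(3m + 2) - 2 for all m ≥ 1.
Base case (m = 1): P(1) = 28, and the closed form gives 28. They agree.
Inductive step: assume the claim holds for m = p, so P(p) = 6^p(3p + 2) - 2.
Then P(p+1) = P(p) + (6^p(15p + 28)) = (6^p(3p + 2) - 2) + (6^p(15p + 28)).
Simplifying, P(p+1) = 18·6^p·p + 30·6^p - 2 = 6^(p+1)(3(p+1) + 2) - 2,
which is the closed form with m = p+1.
By induction, the statement is established for all m ≥ 1.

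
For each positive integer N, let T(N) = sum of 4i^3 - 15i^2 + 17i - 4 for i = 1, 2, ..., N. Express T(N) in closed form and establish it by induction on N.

T(N) = N(N^3 - 3N^2 + 2N + 2)

We claim T(N) = N(N^3 - 3N^2 + 2N + 2) for all N ≥ 1.
Base step (N = 1): T(1) = 2, and the closed form gives 2. They agree.
Inductive step: suppose the statement holds for some i ≥ 1, so T(i) = i(i^3 - 3i^2 + 2i + 2).
Then T(i+1) = T(i) + (4i^3 - 3i^2 - i + 2) = (i(i^3 - 3i^2 + 2i + 2)) + (4i^3 - 3i^2 - i + 2).
Simplifying, T(i+1) = (i + 1)(i^3 - i + 2) = (i+1)((i+1)^3 - 3(i+1)^2 + 2(i+1) + 2),
which is the closed form with N = i+1.
By the principle of mathematical induction, the result holds for all N ≥ 1.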